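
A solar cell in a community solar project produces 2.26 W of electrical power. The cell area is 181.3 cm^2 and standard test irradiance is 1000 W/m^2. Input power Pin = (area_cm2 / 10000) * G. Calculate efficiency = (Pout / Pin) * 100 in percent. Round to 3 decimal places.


First compute the input power:
  Pin = area_cm2 / 10000 * G = 181.3 / 10000 * 1000 = 18.13 W
Then compute efficiency:
  Efficiency = (Pout / Pin) * 100 = (2.26 / 18.13) * 100
  Efficiency = 12.466%

12.466


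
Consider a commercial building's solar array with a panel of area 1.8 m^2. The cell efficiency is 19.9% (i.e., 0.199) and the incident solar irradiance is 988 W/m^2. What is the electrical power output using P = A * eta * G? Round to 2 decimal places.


Use the solar power formula P = A * eta * G.
Given: A = 1.8 m^2, eta = 0.199, G = 988 W/m^2
P = 1.8 * 0.199 * 988
P = 353.90 W

353.90


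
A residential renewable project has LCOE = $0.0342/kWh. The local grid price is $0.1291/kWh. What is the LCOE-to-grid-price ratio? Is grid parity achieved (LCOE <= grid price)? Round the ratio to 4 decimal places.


Compare LCOE to grid price:
  LCOE = $0.0342/kWh, Grid price = $0.1291/kWh
  Ratio = LCOE / grid_price = 0.0342 / 0.1291 = 0.2649
  Grid parity achieved (ratio <= 1)? yes

0.2649


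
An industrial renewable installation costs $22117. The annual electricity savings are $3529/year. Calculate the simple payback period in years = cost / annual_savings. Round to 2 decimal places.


Simple payback period = initial cost / annual savings
Payback = 22117 / 3529
Payback = 6.27 years

6.27


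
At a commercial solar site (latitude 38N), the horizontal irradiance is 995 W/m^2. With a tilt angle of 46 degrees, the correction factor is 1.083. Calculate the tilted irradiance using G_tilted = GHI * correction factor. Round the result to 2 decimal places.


Identify the given values:
  GHI = 995 W/m^2, tilt correction factor = 1.083
Apply the formula G_tilted = GHI * factor:
  G_tilted = 995 * 1.083
  G_tilted = 1077.59 W/m^2

1077.59


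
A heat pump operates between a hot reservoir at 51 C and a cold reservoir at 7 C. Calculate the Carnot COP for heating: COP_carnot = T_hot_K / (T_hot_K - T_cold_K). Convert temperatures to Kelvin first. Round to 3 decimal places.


Convert to Kelvin:
  T_hot = 51 + 273.15 = 324.15 K
  T_cold = 7 + 273.15 = 280.15 K
Apply Carnot COP formula:
  COP = T_hot_K / (T_hot_K - T_cold_K) = 324.15 / 44.0
  COP = 7.367

7.367


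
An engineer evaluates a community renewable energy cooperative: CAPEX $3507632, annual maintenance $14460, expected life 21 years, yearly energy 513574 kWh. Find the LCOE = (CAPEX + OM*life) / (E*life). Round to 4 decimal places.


Total cost = CAPEX + OM * lifetime = 3507632 + 14460 * 21 = 3507632 + 303660 = 3811292
Total generation = annual * lifetime = 513574 * 21 = 10785054 kWh
LCOE = 3811292 / 10785054
LCOE = 0.3534 $/kWh

0.3534


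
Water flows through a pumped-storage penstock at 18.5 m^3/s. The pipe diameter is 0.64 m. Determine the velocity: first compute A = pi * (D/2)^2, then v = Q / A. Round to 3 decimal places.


Compute pipe cross-sectional area:
  A = pi * (D/2)^2 = pi * (0.64/2)^2 = 0.3217 m^2
Calculate velocity:
  v = Q / A = 18.5 / 0.3217
  v = 57.507 m/s

57.507


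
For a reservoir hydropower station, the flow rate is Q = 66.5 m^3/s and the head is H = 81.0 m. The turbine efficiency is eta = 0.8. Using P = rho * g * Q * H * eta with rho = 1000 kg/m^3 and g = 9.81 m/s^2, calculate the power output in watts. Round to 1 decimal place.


Apply the hydropower formula P = rho * g * Q * H * eta
rho * g = 1000 * 9.81 = 9810.0
P = 9810.0 * 66.5 * 81.0 * 0.8
P = 42273252.0 W

42273252.0


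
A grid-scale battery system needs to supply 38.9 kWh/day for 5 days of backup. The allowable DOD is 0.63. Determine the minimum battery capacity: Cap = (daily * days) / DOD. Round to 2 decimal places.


Total energy needed = daily * days = 38.9 * 5 = 194.5 kWh
Account for depth of discharge:
  Cap = total_energy / DOD = 194.5 / 0.63
  Cap = 308.73 kWh

308.73


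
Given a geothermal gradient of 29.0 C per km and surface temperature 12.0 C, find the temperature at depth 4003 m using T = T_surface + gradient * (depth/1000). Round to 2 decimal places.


Convert depth to km: 4003 / 1000 = 4.003 km
Temperature increase = gradient * depth_km = 29.0 * 4.003 = 116.09 C
Temperature at depth = T_surface + delta_T = 12.0 + 116.09
T = 128.09 C

128.09


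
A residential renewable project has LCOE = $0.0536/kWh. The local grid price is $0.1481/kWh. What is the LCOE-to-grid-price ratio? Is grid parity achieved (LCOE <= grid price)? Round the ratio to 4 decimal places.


Compare LCOE to grid price:
  LCOE = $0.0536/kWh, Grid price = $0.1481/kWh
  Ratio = LCOE / grid_price = 0.0536 / 0.1481 = 0.3619
  Grid parity achieved (ratio <= 1)? yes

0.3619


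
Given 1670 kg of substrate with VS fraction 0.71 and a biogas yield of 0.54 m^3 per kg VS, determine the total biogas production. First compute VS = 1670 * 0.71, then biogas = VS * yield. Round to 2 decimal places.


Compute volatile solids:
  VS = mass * VS_fraction = 1670 * 0.71 = 1185.7 kg
Calculate biogas volume:
  Biogas = VS * specific_yield = 1185.7 * 0.54
  Biogas = 640.28 m^3

640.28


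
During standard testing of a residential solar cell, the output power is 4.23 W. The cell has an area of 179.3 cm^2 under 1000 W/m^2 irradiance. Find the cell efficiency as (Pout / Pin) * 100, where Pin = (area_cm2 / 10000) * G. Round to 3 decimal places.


First compute the input power:
  Pin = area_cm2 / 10000 * G = 179.3 / 10000 * 1000 = 17.93 W
Then compute efficiency:
  Efficiency = (Pout / Pin) * 100 = (4.23 / 17.93) * 100
  Efficiency = 23.592%

23.592


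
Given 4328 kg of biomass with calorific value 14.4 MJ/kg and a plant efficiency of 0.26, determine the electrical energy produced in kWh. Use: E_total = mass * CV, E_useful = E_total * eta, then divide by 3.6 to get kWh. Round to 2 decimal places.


Total energy = mass * CV = 4328 * 14.4 = 62323.2 MJ
Useful energy = total * eta = 62323.2 * 0.26 = 16204.03 MJ
Convert to kWh: 16204.03 / 3.6
Useful energy = 4501.12 kWh

4501.12


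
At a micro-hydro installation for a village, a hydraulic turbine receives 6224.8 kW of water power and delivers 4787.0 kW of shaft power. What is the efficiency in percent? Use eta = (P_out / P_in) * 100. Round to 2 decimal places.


Turbine efficiency = (output power / input power) * 100
eta = (4787.0 / 6224.8) * 100
eta = 76.90%

76.90


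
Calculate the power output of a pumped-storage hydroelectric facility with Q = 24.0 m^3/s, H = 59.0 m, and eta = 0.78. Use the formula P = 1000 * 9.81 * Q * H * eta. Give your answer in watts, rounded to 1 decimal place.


Apply the hydropower formula P = rho * g * Q * H * eta
rho * g = 1000 * 9.81 = 9810.0
P = 9810.0 * 24.0 * 59.0 * 0.78
P = 10834948.8 W

10834948.8


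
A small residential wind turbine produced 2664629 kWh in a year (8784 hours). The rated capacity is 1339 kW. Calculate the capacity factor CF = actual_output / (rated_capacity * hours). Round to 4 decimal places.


Capacity factor = actual output / maximum possible output
Maximum possible = rated * hours = 1339 * 8784 = 11761776 kWh
CF = 2664629 / 11761776
CF = 0.2265

0.2265


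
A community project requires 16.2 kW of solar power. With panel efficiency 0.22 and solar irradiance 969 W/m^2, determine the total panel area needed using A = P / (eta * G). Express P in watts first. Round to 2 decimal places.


Convert target power to watts: P = 16.2 * 1000 = 16200.0 W
Compute denominator: eta * G = 0.22 * 969 = 213.18
Required area A = P / (eta * G) = 16200.0 / 213.18
A = 75.99 m^2

75.99


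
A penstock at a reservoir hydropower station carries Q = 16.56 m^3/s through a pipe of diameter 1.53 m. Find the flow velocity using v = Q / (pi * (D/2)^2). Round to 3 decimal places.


Compute pipe cross-sectional area:
  A = pi * (D/2)^2 = pi * (1.53/2)^2 = 1.8385 m^2
Calculate velocity:
  v = Q / A = 16.56 / 1.8385
  v = 9.007 m/s

9.007


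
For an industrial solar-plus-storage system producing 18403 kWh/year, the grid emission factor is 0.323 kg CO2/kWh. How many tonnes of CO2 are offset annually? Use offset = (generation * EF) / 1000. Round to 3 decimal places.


CO2 offset in kg = generation * emission_factor
CO2 offset = 18403 * 0.323 = 5944.17 kg
Convert to tonnes:
  CO2 offset = 5944.17 / 1000 = 5.944 tonnes

5.944


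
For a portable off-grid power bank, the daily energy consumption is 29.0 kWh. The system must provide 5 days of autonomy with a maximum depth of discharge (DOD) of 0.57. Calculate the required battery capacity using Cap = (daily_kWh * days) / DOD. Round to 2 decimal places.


Total energy needed = daily * days = 29.0 * 5 = 145.0 kWh
Account for depth of discharge:
  Cap = total_energy / DOD = 145.0 / 0.57
  Cap = 254.39 kWh

254.39


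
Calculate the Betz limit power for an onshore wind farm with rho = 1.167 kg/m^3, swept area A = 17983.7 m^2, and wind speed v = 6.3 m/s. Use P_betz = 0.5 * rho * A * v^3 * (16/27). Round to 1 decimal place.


The Betz coefficient Cp_max = 16/27 = 0.5926
v^3 = 6.3^3 = 250.047
P_betz = 0.5 * rho * A * v^3 * Cp_max
P_betz = 0.5 * 1.167 * 17983.7 * 250.047 * 0.5926
P_betz = 1554883.2 W

1554883.2


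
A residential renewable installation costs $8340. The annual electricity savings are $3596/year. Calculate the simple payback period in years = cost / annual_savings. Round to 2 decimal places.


Simple payback period = initial cost / annual savings
Payback = 8340 / 3596
Payback = 2.32 years

2.32


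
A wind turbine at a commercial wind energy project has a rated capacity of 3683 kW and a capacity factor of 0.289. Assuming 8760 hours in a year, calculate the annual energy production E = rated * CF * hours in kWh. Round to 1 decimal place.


Annual energy = rated_kW * capacity_factor * hours_per_year
Given: P_rated = 3683 kW, CF = 0.289, hours = 8760
E = 3683 * 0.289 * 8760
E = 9324030.1 kWh

9324030.1


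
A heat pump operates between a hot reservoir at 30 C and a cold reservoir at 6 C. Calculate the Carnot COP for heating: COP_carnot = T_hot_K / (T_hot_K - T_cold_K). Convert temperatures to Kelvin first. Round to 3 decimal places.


Convert to Kelvin:
  T_hot = 30 + 273.15 = 303.15 K
  T_cold = 6 + 273.15 = 279.15 K
Apply Carnot COP formula:
  COP = T_hot_K / (T_hot_K - T_cold_K) = 303.15 / 24.0
  COP = 12.631

12.631


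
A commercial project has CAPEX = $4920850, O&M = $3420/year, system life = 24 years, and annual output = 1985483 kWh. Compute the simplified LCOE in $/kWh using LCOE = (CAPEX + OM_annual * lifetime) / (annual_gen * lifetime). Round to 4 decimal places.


Total cost = CAPEX + OM * lifetime = 4920850 + 3420 * 24 = 4920850 + 82080 = 5002930
Total generation = annual * lifetime = 1985483 * 24 = 47651592 kWh
LCOE = 5002930 / 47651592
LCOE = 0.1050 $/kWh

0.1050


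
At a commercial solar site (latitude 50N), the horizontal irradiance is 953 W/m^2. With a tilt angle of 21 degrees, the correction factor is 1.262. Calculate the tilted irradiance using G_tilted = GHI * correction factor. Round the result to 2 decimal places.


Identify the given values:
  GHI = 953 W/m^2, tilt correction factor = 1.262
Apply the formula G_tilted = GHI * factor:
  G_tilted = 953 * 1.262
  G_tilted = 1202.69 W/m^2

1202.69


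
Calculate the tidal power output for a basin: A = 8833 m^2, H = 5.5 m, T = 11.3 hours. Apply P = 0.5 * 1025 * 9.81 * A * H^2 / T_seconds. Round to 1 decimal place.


Convert period to seconds: T = 11.3 * 3600 = 40680.0 s
H^2 = 5.5^2 = 30.25
P = 0.5 * rho * g * A * H^2 / T
P = 0.5 * 1025 * 9.81 * 8833 * 30.25 / 40680.0
P = 33022.9 W

33022.9


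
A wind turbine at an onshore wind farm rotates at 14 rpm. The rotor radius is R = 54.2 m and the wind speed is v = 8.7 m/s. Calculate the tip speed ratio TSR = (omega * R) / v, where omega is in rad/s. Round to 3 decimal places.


Convert rotational speed to rad/s:
  omega = 14 * 2 * pi / 60 = 1.4661 rad/s
Compute tip speed:
  v_tip = omega * R = 1.4661 * 54.2 = 79.461 m/s
Tip speed ratio:
  TSR = v_tip / v_wind = 79.461 / 8.7 = 9.133

9.133


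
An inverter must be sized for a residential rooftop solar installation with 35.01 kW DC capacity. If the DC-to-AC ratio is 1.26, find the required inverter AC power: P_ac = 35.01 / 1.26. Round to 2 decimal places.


The inverter AC capacity is determined by the DC/AC ratio.
Given: P_dc = 35.01 kW, DC/AC ratio = 1.26
P_ac = P_dc / ratio = 35.01 / 1.26
P_ac = 27.79 kW

27.79


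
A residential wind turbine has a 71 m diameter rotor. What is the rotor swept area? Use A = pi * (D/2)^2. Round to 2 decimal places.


Compute the rotor radius:
  r = D / 2 = 71 / 2 = 35.5 m
Calculate swept area:
  A = pi * r^2 = pi * 35.5^2
  A = 3959.19 m^2

3959.19


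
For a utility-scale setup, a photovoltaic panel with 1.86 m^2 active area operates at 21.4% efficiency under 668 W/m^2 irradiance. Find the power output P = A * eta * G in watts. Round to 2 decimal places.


Use the solar power formula P = A * eta * G.
Given: A = 1.86 m^2, eta = 0.214, G = 668 W/m^2
P = 1.86 * 0.214 * 668
P = 265.89 W

265.89


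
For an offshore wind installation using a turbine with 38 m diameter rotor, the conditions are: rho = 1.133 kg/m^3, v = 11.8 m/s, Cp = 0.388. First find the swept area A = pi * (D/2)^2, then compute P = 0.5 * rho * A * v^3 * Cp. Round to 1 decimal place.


Step 1 -- Compute swept area:
  A = pi * (D/2)^2 = pi * (38/2)^2 = 1134.11 m^2
Step 2 -- Apply wind power equation:
  P = 0.5 * rho * A * v^3 * Cp
  v^3 = 11.8^3 = 1643.032
  P = 0.5 * 1.133 * 1134.11 * 1643.032 * 0.388
  P = 409576.2 W

409576.2


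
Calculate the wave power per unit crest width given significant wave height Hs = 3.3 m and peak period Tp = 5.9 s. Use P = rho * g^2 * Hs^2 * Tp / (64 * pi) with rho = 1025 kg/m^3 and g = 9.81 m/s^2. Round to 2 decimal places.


Apply wave power formula:
  g^2 = 9.81^2 = 96.2361
  Hs^2 = 3.3^2 = 10.89
  Numerator = rho * g^2 * Hs^2 * Tp = 1025 * 96.2361 * 10.89 * 5.9 = 6337847.3
  Denominator = 64 * pi = 201.0619
  P = 6337847.3 / 201.0619 = 31521.87 W/m

31521.87


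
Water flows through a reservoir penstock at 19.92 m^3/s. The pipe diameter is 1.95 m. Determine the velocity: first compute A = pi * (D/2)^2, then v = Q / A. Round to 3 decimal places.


Compute pipe cross-sectional area:
  A = pi * (D/2)^2 = pi * (1.95/2)^2 = 2.9865 m^2
Calculate velocity:
  v = Q / A = 19.92 / 2.9865
  v = 6.670 m/s

6.670


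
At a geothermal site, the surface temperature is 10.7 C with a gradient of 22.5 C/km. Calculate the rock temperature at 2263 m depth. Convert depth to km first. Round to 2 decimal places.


Convert depth to km: 2263 / 1000 = 2.263 km
Temperature increase = gradient * depth_km = 22.5 * 2.263 = 50.92 C
Temperature at depth = T_surface + delta_T = 10.7 + 50.92
T = 61.62 C

61.62


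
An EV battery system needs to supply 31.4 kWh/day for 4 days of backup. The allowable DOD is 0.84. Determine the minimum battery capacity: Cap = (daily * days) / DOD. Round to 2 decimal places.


Total energy needed = daily * days = 31.4 * 4 = 125.6 kWh
Account for depth of discharge:
  Cap = total_energy / DOD = 125.6 / 0.84
  Cap = 149.52 kWh

149.52


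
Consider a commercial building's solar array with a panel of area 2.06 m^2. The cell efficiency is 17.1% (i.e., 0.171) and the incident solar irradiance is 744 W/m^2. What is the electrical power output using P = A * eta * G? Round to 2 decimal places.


Use the solar power formula P = A * eta * G.
Given: A = 2.06 m^2, eta = 0.171, G = 744 W/m^2
P = 2.06 * 0.171 * 744
P = 262.08 W

262.08


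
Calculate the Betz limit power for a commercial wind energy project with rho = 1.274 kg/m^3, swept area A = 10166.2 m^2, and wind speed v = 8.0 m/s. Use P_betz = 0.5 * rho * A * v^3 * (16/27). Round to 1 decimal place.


The Betz coefficient Cp_max = 16/27 = 0.5926
v^3 = 8.0^3 = 512.0
P_betz = 0.5 * rho * A * v^3 * Cp_max
P_betz = 0.5 * 1.274 * 10166.2 * 512.0 * 0.5926
P_betz = 1964826.7 W

1964826.7


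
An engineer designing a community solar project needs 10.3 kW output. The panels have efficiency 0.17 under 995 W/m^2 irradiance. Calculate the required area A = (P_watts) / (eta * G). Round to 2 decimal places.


Convert target power to watts: P = 10.3 * 1000 = 10300.0 W
Compute denominator: eta * G = 0.17 * 995 = 169.15
Required area A = P / (eta * G) = 10300.0 / 169.15
A = 60.89 m^2

60.89


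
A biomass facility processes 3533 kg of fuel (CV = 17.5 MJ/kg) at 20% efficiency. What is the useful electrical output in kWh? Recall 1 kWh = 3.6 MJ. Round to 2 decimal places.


Total energy = mass * CV = 3533 * 17.5 = 61827.5 MJ
Useful energy = total * eta = 61827.5 * 0.2 = 12365.5 MJ
Convert to kWh: 12365.5 / 3.6
Useful energy = 3434.86 kWh

3434.86


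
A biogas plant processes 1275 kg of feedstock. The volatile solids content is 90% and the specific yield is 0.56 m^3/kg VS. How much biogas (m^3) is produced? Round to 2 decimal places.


Compute volatile solids:
  VS = mass * VS_fraction = 1275 * 0.9 = 1147.5 kg
Calculate biogas volume:
  Biogas = VS * specific_yield = 1147.5 * 0.56
  Biogas = 642.60 m^3

642.60


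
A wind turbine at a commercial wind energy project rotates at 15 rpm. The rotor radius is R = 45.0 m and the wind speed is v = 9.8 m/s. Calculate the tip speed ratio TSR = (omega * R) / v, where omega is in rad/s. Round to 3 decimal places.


Convert rotational speed to rad/s:
  omega = 15 * 2 * pi / 60 = 1.5708 rad/s
Compute tip speed:
  v_tip = omega * R = 1.5708 * 45.0 = 70.686 m/s
Tip speed ratio:
  TSR = v_tip / v_wind = 70.686 / 9.8 = 7.213

7.213


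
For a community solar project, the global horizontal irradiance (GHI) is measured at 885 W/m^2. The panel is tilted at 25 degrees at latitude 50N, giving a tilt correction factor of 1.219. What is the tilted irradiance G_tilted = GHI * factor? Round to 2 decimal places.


Identify the given values:
  GHI = 885 W/m^2, tilt correction factor = 1.219
Apply the formula G_tilted = GHI * factor:
  G_tilted = 885 * 1.219
  G_tilted = 1078.82 W/m^2

1078.82


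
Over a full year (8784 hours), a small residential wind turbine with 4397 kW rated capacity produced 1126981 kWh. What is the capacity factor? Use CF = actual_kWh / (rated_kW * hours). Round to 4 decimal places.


Capacity factor = actual output / maximum possible output
Maximum possible = rated * hours = 4397 * 8784 = 38623248 kWh
CF = 1126981 / 38623248
CF = 0.0292

0.0292


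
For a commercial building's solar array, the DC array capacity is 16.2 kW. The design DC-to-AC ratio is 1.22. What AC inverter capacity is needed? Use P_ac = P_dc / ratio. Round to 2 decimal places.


The inverter AC capacity is determined by the DC/AC ratio.
Given: P_dc = 16.2 kW, DC/AC ratio = 1.22
P_ac = P_dc / ratio = 16.2 / 1.22
P_ac = 13.28 kW

13.28


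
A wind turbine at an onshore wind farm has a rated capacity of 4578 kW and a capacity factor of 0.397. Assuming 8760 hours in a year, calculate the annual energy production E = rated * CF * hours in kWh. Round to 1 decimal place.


Annual energy = rated_kW * capacity_factor * hours_per_year
Given: P_rated = 4578 kW, CF = 0.397, hours = 8760
E = 4578 * 0.397 * 8760
E = 15921002.2 kWh

15921002.2


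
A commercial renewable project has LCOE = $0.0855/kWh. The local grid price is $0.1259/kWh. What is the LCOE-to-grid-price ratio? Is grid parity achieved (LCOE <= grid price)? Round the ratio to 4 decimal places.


Compare LCOE to grid price:
  LCOE = $0.0855/kWh, Grid price = $0.1259/kWh
  Ratio = LCOE / grid_price = 0.0855 / 0.1259 = 0.6791
  Grid parity achieved (ratio <= 1)? yes

0.6791


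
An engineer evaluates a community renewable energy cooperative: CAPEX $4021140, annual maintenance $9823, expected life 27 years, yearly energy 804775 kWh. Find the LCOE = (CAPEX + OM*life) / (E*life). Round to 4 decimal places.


Total cost = CAPEX + OM * lifetime = 4021140 + 9823 * 27 = 4021140 + 265221 = 4286361
Total generation = annual * lifetime = 804775 * 27 = 21728925 kWh
LCOE = 4286361 / 21728925
LCOE = 0.1973 $/kWh

0.1973


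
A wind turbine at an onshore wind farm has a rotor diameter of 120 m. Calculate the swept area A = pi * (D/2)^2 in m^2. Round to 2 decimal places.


Compute the rotor radius:
  r = D / 2 = 120 / 2 = 60.0 m
Calculate swept area:
  A = pi * r^2 = pi * 60.0^2
  A = 11309.73 m^2

11309.73


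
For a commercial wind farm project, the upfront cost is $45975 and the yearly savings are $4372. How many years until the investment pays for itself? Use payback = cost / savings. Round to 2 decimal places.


Simple payback period = initial cost / annual savings
Payback = 45975 / 4372
Payback = 10.52 years

10.52


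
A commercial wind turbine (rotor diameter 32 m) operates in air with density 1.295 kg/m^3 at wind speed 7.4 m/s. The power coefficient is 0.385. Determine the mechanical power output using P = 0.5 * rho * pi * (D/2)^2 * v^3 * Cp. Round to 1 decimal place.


Step 1 -- Compute swept area:
  A = pi * (D/2)^2 = pi * (32/2)^2 = 804.25 m^2
Step 2 -- Apply wind power equation:
  P = 0.5 * rho * A * v^3 * Cp
  v^3 = 7.4^3 = 405.224
  P = 0.5 * 1.295 * 804.25 * 405.224 * 0.385
  P = 81242.9 W

81242.9


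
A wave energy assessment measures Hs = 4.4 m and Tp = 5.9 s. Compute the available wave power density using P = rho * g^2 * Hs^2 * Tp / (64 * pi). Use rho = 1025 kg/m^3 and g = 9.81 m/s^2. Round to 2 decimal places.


Apply wave power formula:
  g^2 = 9.81^2 = 96.2361
  Hs^2 = 4.4^2 = 19.36
  Numerator = rho * g^2 * Hs^2 * Tp = 1025 * 96.2361 * 19.36 * 5.9 = 11267284.09
  Denominator = 64 * pi = 201.0619
  P = 11267284.09 / 201.0619 = 56038.87 W/m

56038.87


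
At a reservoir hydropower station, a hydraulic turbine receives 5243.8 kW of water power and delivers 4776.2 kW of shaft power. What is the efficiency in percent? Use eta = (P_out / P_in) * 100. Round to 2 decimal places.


Turbine efficiency = (output power / input power) * 100
eta = (4776.2 / 5243.8) * 100
eta = 91.08%

91.08


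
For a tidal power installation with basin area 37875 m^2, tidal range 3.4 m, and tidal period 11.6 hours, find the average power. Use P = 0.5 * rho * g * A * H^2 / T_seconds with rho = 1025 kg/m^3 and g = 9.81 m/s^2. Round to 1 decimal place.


Convert period to seconds: T = 11.6 * 3600 = 41760.0 s
H^2 = 3.4^2 = 11.56
P = 0.5 * rho * g * A * H^2 / T
P = 0.5 * 1025 * 9.81 * 37875 * 11.56 / 41760.0
P = 52712.4 W

52712.4


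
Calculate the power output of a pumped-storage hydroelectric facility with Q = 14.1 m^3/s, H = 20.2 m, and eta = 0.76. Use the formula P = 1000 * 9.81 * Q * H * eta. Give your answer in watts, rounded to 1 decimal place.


Apply the hydropower formula P = rho * g * Q * H * eta
rho * g = 1000 * 9.81 = 9810.0
P = 9810.0 * 14.1 * 20.2 * 0.76
P = 2123504.0 W

2123504.0


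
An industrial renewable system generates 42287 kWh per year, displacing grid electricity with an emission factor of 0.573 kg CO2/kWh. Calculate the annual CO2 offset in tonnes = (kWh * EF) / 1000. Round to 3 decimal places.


CO2 offset in kg = generation * emission_factor
CO2 offset = 42287 * 0.573 = 24230.45 kg
Convert to tonnes:
  CO2 offset = 24230.45 / 1000 = 24.230 tonnes

24.230


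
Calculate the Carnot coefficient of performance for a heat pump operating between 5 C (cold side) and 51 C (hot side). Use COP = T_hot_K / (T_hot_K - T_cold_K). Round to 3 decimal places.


Convert to Kelvin:
  T_hot = 51 + 273.15 = 324.15 K
  T_cold = 5 + 273.15 = 278.15 K
Apply Carnot COP formula:
  COP = T_hot_K / (T_hot_K - T_cold_K) = 324.15 / 46.0
  COP = 7.047

7.047


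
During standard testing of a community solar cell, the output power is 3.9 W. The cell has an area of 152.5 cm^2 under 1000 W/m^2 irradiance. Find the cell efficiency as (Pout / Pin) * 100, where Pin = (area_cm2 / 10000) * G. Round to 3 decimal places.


First compute the input power:
  Pin = area_cm2 / 10000 * G = 152.5 / 10000 * 1000 = 15.25 W
Then compute efficiency:
  Efficiency = (Pout / Pin) * 100 = (3.9 / 15.25) * 100
  Efficiency = 25.574%

25.574


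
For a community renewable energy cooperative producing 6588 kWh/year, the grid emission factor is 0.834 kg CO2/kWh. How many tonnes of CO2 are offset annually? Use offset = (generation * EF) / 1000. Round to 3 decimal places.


CO2 offset in kg = generation * emission_factor
CO2 offset = 6588 * 0.834 = 5494.39 kg
Convert to tonnes:
  CO2 offset = 5494.39 / 1000 = 5.494 tonnes

5.494


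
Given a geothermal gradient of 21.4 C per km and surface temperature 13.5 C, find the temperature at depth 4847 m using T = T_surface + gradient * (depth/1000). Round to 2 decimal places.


Convert depth to km: 4847 / 1000 = 4.847 km
Temperature increase = gradient * depth_km = 21.4 * 4.847 = 103.73 C
Temperature at depth = T_surface + delta_T = 13.5 + 103.73
T = 117.23 C

117.23


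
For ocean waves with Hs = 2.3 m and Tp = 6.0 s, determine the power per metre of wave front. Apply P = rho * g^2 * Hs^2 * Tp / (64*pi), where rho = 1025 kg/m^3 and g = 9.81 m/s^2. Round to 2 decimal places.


Apply wave power formula:
  g^2 = 9.81^2 = 96.2361
  Hs^2 = 2.3^2 = 5.29
  Numerator = rho * g^2 * Hs^2 * Tp = 1025 * 96.2361 * 5.29 * 6.0 = 3130897.16
  Denominator = 64 * pi = 201.0619
  P = 3130897.16 / 201.0619 = 15571.80 W/m

15571.80


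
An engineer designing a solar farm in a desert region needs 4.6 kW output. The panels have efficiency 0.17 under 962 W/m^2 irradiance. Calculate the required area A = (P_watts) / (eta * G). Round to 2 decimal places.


Convert target power to watts: P = 4.6 * 1000 = 4600.0 W
Compute denominator: eta * G = 0.17 * 962 = 163.54
Required area A = P / (eta * G) = 4600.0 / 163.54
A = 28.13 m^2

28.13


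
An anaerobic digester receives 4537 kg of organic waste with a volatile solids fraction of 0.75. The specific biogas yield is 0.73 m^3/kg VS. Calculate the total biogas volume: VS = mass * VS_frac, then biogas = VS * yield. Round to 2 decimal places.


Compute volatile solids:
  VS = mass * VS_fraction = 4537 * 0.75 = 3402.75 kg
Calculate biogas volume:
  Biogas = VS * specific_yield = 3402.75 * 0.73
  Biogas = 2484.01 m^3

2484.01


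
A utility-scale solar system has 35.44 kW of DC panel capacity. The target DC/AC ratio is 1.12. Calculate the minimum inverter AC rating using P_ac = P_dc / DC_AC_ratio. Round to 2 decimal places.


The inverter AC capacity is determined by the DC/AC ratio.
Given: P_dc = 35.44 kW, DC/AC ratio = 1.12
P_ac = P_dc / ratio = 35.44 / 1.12
P_ac = 31.64 kW

31.64


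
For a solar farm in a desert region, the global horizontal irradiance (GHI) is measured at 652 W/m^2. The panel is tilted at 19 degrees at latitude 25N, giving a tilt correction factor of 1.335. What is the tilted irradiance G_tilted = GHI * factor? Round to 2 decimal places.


Identify the given values:
  GHI = 652 W/m^2, tilt correction factor = 1.335
Apply the formula G_tilted = GHI * factor:
  G_tilted = 652 * 1.335
  G_tilted = 870.42 W/m^2

870.42


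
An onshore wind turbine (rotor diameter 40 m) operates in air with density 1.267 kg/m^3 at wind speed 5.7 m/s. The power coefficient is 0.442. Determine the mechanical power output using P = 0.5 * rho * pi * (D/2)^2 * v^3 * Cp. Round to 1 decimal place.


Step 1 -- Compute swept area:
  A = pi * (D/2)^2 = pi * (40/2)^2 = 1256.64 m^2
Step 2 -- Apply wind power equation:
  P = 0.5 * rho * A * v^3 * Cp
  v^3 = 5.7^3 = 185.193
  P = 0.5 * 1.267 * 1256.64 * 185.193 * 0.442
  P = 65163.3 W

65163.3


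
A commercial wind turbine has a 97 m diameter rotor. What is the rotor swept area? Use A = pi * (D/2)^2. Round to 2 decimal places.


Compute the rotor radius:
  r = D / 2 = 97 / 2 = 48.5 m
Calculate swept area:
  A = pi * r^2 = pi * 48.5^2
  A = 7389.81 m^2

7389.81


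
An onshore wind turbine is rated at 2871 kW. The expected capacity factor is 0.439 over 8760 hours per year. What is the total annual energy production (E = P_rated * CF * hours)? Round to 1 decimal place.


Annual energy = rated_kW * capacity_factor * hours_per_year
Given: P_rated = 2871 kW, CF = 0.439, hours = 8760
E = 2871 * 0.439 * 8760
E = 11040832.4 kWh

11040832.4


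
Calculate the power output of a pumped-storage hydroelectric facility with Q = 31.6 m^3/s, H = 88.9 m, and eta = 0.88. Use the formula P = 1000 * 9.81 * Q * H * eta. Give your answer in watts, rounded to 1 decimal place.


Apply the hydropower formula P = rho * g * Q * H * eta
rho * g = 1000 * 9.81 = 9810.0
P = 9810.0 * 31.6 * 88.9 * 0.88
P = 24251607.1 W

24251607.1


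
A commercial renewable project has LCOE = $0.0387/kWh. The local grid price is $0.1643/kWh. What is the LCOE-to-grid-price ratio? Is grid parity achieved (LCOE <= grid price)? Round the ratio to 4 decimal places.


Compare LCOE to grid price:
  LCOE = $0.0387/kWh, Grid price = $0.1643/kWh
  Ratio = LCOE / grid_price = 0.0387 / 0.1643 = 0.2355
  Grid parity achieved (ratio <= 1)? yes

0.2355


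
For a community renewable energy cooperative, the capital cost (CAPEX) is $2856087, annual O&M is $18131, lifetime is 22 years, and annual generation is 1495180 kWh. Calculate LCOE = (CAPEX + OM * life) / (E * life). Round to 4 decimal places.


Total cost = CAPEX + OM * lifetime = 2856087 + 18131 * 22 = 2856087 + 398882 = 3254969
Total generation = annual * lifetime = 1495180 * 22 = 32893960 kWh
LCOE = 3254969 / 32893960
LCOE = 0.0990 $/kWh

0.0990


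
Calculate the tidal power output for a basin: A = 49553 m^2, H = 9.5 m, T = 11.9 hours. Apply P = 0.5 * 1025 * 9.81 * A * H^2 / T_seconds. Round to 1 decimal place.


Convert period to seconds: T = 11.9 * 3600 = 42840.0 s
H^2 = 9.5^2 = 90.25
P = 0.5 * rho * g * A * H^2 / T
P = 0.5 * 1025 * 9.81 * 49553 * 90.25 / 42840.0
P = 524844.4 W

524844.4


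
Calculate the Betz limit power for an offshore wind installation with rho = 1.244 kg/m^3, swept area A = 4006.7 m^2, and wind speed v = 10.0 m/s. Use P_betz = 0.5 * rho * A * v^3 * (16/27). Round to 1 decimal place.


The Betz coefficient Cp_max = 16/27 = 0.5926
v^3 = 10.0^3 = 1000.0
P_betz = 0.5 * rho * A * v^3 * Cp_max
P_betz = 0.5 * 1.244 * 4006.7 * 1000.0 * 0.5926
P_betz = 1476839.9 W

1476839.9


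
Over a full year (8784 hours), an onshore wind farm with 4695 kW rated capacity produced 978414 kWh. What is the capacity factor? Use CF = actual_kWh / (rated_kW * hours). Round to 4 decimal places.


Capacity factor = actual output / maximum possible output
Maximum possible = rated * hours = 4695 * 8784 = 41240880 kWh
CF = 978414 / 41240880
CF = 0.0237

0.0237


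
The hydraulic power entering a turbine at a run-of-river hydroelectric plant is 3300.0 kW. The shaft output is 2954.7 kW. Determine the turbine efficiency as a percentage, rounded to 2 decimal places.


Turbine efficiency = (output power / input power) * 100
eta = (2954.7 / 3300.0) * 100
eta = 89.54%

89.54


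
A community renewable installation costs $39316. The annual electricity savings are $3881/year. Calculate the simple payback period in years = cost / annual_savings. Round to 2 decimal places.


Simple payback period = initial cost / annual savings
Payback = 39316 / 3881
Payback = 10.13 years

10.13


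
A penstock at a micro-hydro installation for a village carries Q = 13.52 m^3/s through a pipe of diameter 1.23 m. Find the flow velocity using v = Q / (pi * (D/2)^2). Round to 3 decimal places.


Compute pipe cross-sectional area:
  A = pi * (D/2)^2 = pi * (1.23/2)^2 = 1.1882 m^2
Calculate velocity:
  v = Q / A = 13.52 / 1.1882
  v = 11.378 m/s

11.378


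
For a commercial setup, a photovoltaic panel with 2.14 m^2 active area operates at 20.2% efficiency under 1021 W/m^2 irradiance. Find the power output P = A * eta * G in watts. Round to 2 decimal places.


Use the solar power formula P = A * eta * G.
Given: A = 2.14 m^2, eta = 0.202, G = 1021 W/m^2
P = 2.14 * 0.202 * 1021
P = 441.36 W

441.36


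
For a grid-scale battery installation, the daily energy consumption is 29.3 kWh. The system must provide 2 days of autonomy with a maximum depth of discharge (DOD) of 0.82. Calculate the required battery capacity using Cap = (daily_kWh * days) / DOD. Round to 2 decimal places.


Total energy needed = daily * days = 29.3 * 2 = 58.6 kWh
Account for depth of discharge:
  Cap = total_energy / DOD = 58.6 / 0.82
  Cap = 71.46 kWh

71.46


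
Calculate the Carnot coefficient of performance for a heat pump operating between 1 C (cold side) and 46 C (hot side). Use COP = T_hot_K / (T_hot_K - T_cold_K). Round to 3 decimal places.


Convert to Kelvin:
  T_hot = 46 + 273.15 = 319.15 K
  T_cold = 1 + 273.15 = 274.15 K
Apply Carnot COP formula:
  COP = T_hot_K / (T_hot_K - T_cold_K) = 319.15 / 45.0
  COP = 7.092

7.092


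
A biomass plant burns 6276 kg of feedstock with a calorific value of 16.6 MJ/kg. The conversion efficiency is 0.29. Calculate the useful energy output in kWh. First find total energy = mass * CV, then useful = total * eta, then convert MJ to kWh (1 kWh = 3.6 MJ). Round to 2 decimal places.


Total energy = mass * CV = 6276 * 16.6 = 104181.6 MJ
Useful energy = total * eta = 104181.6 * 0.29 = 30212.66 MJ
Convert to kWh: 30212.66 / 3.6
Useful energy = 8392.41 kWh

8392.41


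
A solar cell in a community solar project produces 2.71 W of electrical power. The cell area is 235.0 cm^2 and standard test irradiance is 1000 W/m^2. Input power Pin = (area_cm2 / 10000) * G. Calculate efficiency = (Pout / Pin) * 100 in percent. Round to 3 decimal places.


First compute the input power:
  Pin = area_cm2 / 10000 * G = 235.0 / 10000 * 1000 = 23.5 W
Then compute efficiency:
  Efficiency = (Pout / Pin) * 100 = (2.71 / 23.5) * 100
  Efficiency = 11.532%

11.532


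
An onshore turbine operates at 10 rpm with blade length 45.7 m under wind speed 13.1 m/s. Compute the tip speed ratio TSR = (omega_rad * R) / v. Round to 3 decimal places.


Convert rotational speed to rad/s:
  omega = 10 * 2 * pi / 60 = 1.0472 rad/s
Compute tip speed:
  v_tip = omega * R = 1.0472 * 45.7 = 47.857 m/s
Tip speed ratio:
  TSR = v_tip / v_wind = 47.857 / 13.1 = 3.653

3.653


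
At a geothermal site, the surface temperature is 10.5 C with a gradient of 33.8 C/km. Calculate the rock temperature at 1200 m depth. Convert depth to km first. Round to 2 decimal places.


Convert depth to km: 1200 / 1000 = 1.2 km
Temperature increase = gradient * depth_km = 33.8 * 1.2 = 40.56 C
Temperature at depth = T_surface + delta_T = 10.5 + 40.56
T = 51.06 C

51.06


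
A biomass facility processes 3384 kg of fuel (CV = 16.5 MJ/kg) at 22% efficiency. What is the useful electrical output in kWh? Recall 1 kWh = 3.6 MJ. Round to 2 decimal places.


Total energy = mass * CV = 3384 * 16.5 = 55836.0 MJ
Useful energy = total * eta = 55836.0 * 0.22 = 12283.92 MJ
Convert to kWh: 12283.92 / 3.6
Useful energy = 3412.20 kWh

3412.20


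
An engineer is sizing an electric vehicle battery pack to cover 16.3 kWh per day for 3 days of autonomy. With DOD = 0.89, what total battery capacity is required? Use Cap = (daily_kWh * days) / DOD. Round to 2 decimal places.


Total energy needed = daily * days = 16.3 * 3 = 48.9 kWh
Account for depth of discharge:
  Cap = total_energy / DOD = 48.9 / 0.89
  Cap = 54.94 kWh

54.94


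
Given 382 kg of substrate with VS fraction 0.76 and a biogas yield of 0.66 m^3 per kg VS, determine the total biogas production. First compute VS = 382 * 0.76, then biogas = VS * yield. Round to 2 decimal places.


Compute volatile solids:
  VS = mass * VS_fraction = 382 * 0.76 = 290.32 kg
Calculate biogas volume:
  Biogas = VS * specific_yield = 290.32 * 0.66
  Biogas = 191.61 m^3

191.61


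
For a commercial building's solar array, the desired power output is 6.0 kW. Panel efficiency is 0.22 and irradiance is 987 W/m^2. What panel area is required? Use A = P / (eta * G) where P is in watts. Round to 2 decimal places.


Convert target power to watts: P = 6.0 * 1000 = 6000.0 W
Compute denominator: eta * G = 0.22 * 987 = 217.14
Required area A = P / (eta * G) = 6000.0 / 217.14
A = 27.63 m^2

27.63


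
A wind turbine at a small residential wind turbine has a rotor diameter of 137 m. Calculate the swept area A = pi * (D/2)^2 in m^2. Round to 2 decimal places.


Compute the rotor radius:
  r = D / 2 = 137 / 2 = 68.5 m
Calculate swept area:
  A = pi * r^2 = pi * 68.5^2
  A = 14741.14 m^2

14741.14


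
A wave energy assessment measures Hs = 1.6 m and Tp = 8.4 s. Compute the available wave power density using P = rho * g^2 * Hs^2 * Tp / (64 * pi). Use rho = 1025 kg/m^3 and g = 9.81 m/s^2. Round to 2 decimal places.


Apply wave power formula:
  g^2 = 9.81^2 = 96.2361
  Hs^2 = 1.6^2 = 2.56
  Numerator = rho * g^2 * Hs^2 * Tp = 1025 * 96.2361 * 2.56 * 8.4 = 2121197.62
  Denominator = 64 * pi = 201.0619
  P = 2121197.62 / 201.0619 = 10549.97 W/m

10549.97


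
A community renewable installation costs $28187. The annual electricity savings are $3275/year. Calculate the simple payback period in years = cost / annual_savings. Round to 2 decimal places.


Simple payback period = initial cost / annual savings
Payback = 28187 / 3275
Payback = 8.61 years

8.61


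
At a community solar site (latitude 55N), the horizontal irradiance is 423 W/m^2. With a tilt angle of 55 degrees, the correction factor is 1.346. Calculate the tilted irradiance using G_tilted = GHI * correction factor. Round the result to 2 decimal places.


Identify the given values:
  GHI = 423 W/m^2, tilt correction factor = 1.346
Apply the formula G_tilted = GHI * factor:
  G_tilted = 423 * 1.346
  G_tilted = 569.36 W/m^2

569.36


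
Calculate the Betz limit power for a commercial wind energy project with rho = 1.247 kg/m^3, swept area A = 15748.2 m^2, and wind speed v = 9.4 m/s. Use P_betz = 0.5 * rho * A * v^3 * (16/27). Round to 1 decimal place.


The Betz coefficient Cp_max = 16/27 = 0.5926
v^3 = 9.4^3 = 830.584
P_betz = 0.5 * rho * A * v^3 * Cp_max
P_betz = 0.5 * 1.247 * 15748.2 * 830.584 * 0.5926
P_betz = 4832892.8 W

4832892.8


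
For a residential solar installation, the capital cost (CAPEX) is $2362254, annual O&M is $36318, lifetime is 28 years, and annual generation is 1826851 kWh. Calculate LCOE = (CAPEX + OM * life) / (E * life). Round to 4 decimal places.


Total cost = CAPEX + OM * lifetime = 2362254 + 36318 * 28 = 2362254 + 1016904 = 3379158
Total generation = annual * lifetime = 1826851 * 28 = 51151828 kWh
LCOE = 3379158 / 51151828
LCOE = 0.0661 $/kWh

0.0661


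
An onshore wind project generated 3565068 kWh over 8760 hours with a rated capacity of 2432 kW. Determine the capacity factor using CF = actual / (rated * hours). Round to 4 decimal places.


Capacity factor = actual output / maximum possible output
Maximum possible = rated * hours = 2432 * 8760 = 21304320 kWh
CF = 3565068 / 21304320
CF = 0.1673

0.1673


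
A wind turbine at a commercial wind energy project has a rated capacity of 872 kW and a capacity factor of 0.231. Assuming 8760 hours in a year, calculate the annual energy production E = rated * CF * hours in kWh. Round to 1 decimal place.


Annual energy = rated_kW * capacity_factor * hours_per_year
Given: P_rated = 872 kW, CF = 0.231, hours = 8760
E = 872 * 0.231 * 8760
E = 1764544.3 kWh

1764544.3


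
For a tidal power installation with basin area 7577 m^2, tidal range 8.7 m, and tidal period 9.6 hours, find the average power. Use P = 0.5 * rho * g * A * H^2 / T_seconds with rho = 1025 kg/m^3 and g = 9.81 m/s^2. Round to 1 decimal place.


Convert period to seconds: T = 9.6 * 3600 = 34560.0 s
H^2 = 8.7^2 = 75.69
P = 0.5 * rho * g * A * H^2 / T
P = 0.5 * 1025 * 9.81 * 7577 * 75.69 / 34560.0
P = 83430.5 W

83430.5


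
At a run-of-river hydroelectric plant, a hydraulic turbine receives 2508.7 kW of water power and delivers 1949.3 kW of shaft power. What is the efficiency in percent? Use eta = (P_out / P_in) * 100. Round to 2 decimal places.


Turbine efficiency = (output power / input power) * 100
eta = (1949.3 / 2508.7) * 100
eta = 77.70%

77.70
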